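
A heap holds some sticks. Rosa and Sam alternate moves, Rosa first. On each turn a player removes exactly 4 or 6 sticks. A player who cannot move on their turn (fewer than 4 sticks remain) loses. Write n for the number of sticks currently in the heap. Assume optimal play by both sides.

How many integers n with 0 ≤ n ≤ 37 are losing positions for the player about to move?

Work bottom-up. With no move the player to move loses. Otherwise the position is W if at least one move leads to an L position for the opponent, and L if every move leads to a W.
n=0: no move → L
n=1: no move → L
n=2: no move → L
n=3: no move → L
n=4: W (go to 0, an L position)
n=5: W (go to 1, an L position)
n=6: W (go to 2, an L position)
n=7: W (go to 3, an L position)
n=8: W (go to 2, an L position)
n=9: W (go to 3, an L position)
n=10: L (options 6(W), 4(W) are all W)
n=11: L (options 7(W), 5(W) are all W)
n=12: L (options 8(W), 6(W) are all W)
n=13: L (options 9(W), 7(W) are all W)
n=14: W (go to 10, an L position)
n=15: W (go to 11, an L position)
n=16: W (go to 12, an L position)
n=17: W (go to 13, an L position)
n=18: W (go to 12, an L position)
n=19: W (go to 13, an L position)
n=20: L (options 16(W), 14(W) are all W)
n=21: L (options 17(W), 15(W) are all W)
n=22: L (options 18(W), 16(W) are all W)
n=23: L (options 19(W), 17(W) are all W)
n=24: W (go to 20, an L position)
n=25: W (go to 21, an L position)
n=26: W (go to 22, an L position)
n=27: W (go to 23, an L position)
n=28: W (go to 22, an L position)
n=29: W (go to 23, an L position)
n=30: L (options 26(W), 24(W) are all W)
n=31: L (options 27(W), 25(W) are all W)
n=32: L (options 28(W), 26(W) are all W)
n=33: L (options 29(W), 27(W) are all W)
n=34: W (go to 30, an L position)
n=35: W (go to 31, an L position)
n=36: W (go to 32, an L position)
n=37: W (go to 33, an L position)
L entries with 0 ≤ n ≤ 37: n = 0, 1, 2, 3, 10, 11, 12, 13, 20, 21, 22, 23, 30, 31, 32, 33; that makes 16.

16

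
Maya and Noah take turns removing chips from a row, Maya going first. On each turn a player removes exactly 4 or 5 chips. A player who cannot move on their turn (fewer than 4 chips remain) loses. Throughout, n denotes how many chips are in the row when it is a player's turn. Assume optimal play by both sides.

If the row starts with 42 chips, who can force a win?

Maya wins.

Work bottom-up. With no move the player to move loses. Otherwise the position is W if at least one move leads to an L position for the opponent, and L if every move leads to a W.
n=0: no move → L
n=1: no move → L
n=2: no move → L
n=3: no move → L
n=4: W (go to 0, an L position)
n=5: W (go to 1, an L position)
n=6: W (go to 2, an L position)
n=7: W (go to 3, an L position)
n=8: W (go to 3, an L position)
n=9: L (options 5(W), 4(W) are all W)
n=10: L (options 6(W), 5(W) are all W)
n=11: L (options 7(W), 6(W) are all W)
n=12: L (options 8(W), 7(W) are all W)
n=13: W (go to 9, an L position)
n=14: W (go to 10, an L position)
n=15: W (go to 11, an L position)
n=16: W (go to 12, an L position)
n=17: W (go to 12, an L position)
n=18: L (options 14(W), 13(W) are all W)
n=19: L (options 15(W), 14(W) are all W)
n=20: L (options 16(W), 15(W) are all W)
n=21: L (options 17(W), 16(W) are all W)
n=22: W (go to 18, an L position)
n=23: W (go to 19, an L position)
n=24: W (go to 20, an L position)
n=25: W (go to 21, an L position)
n=26: W (go to 21, an L position)
n=27: L (options 23(W), 22(W) are all W)
n=28: L (options 24(W), 23(W) are all W)
n=29: L (options 25(W), 24(W) are all W)
n=30: L (options 26(W), 25(W) are all W)
n=31: W (go to 27, an L position)
n=32: W (go to 28, an L position)
n=33: W (go to 29, an L position)
n=34: W (go to 30, an L position)
n=35: W (go to 30, an L position)
n=36: L (options 32(W), 31(W) are all W)
n=37: L (options 33(W), 32(W) are all W)
n=38: L (options 34(W), 33(W) are all W)
n=39: L (options 35(W), 34(W) are all W)
n=40: W (go to 36, an L position)
n=41: W (go to 37, an L position)
n=42: W (go to 38, an L position)
The starting position 42 is W: Maya should remove 4, leaving 38, handing over an L position.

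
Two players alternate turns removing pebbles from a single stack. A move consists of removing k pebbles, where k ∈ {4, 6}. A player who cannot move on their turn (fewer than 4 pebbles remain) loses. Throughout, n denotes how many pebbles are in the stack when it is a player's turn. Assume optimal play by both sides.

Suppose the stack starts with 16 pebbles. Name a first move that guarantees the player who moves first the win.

Remove 4, leaving 12.

Build the W/L table. Terminal = L. A non-terminal position is W if it has a move to some L; otherwise it is L.
n=0: no move → L
n=1: no move → L
n=2: no move → L
n=3: no move → L
n=4: W (go to 0, an L position)
n=5: W (go to 1, an L position)
n=6: W (go to 2, an L position)
n=7: W (go to 3, an L position)
n=8: W (go to 2, an L position)
n=9: W (go to 3, an L position)
n=10: L (options 6(W), 4(W) are all W)
n=11: L (options 7(W), 5(W) are all W)
n=12: L (options 8(W), 6(W) are all W)
n=13: L (options 9(W), 7(W) are all W)
n=14: W (go to 10, an L position)
n=15: W (go to 11, an L position)
n=16: W (go to 12, an L position)
From 16, the L positions reachable in one move are: 12, 10. Any move reaching one of these is winning.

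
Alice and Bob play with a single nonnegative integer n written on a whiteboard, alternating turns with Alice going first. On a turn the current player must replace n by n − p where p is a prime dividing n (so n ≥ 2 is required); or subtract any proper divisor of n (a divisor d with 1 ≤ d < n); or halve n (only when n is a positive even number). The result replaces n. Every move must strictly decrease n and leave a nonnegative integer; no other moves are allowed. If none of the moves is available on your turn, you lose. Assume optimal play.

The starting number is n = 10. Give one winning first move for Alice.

Build the W/L table. Terminal = L. A non-terminal position is W if it has a move to some L; otherwise it is L.
n=0: no move → L
n=1: no move → L
n=2: W (go to 0, an L position)
n=3: W (go to 0, an L position)
n=4: L (options 2(W), 3(W) are all W)
n=5: W (go to 0, an L position)
n=6: W (go to 4, an L position)
n=7: W (go to 0, an L position)
n=8: W (go to 4, an L position)
n=9: L (options 6(W), 8(W) are all W)
n=10: W (go to 9, an L position)
From 10, the L positions reachable in one move are: 9.

Move to 9.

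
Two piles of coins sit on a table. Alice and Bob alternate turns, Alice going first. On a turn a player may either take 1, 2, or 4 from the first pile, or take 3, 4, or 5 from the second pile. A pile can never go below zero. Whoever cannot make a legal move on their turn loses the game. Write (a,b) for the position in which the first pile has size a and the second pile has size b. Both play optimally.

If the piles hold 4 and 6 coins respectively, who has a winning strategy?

Use the standard recursion: the mover loses at a terminal position; elsewhere, the mover wins exactly when some move hands the opponent an L position.
No move ever increases a pile, so every position that can arise here has a ≤ 4 and b ≤ 6; it is enough to label the cells with 0 ≤ a ≤ 4 and 0 ≤ b ≤ 6.
Every move lowers a or b (never raises either), so fill the grid row by row in increasing a, and left to right within a row: each cell's successors are then already labelled.
      b=0  b=1  b=2  b=3  b=4  b=5  b=6
a=0:    L    L    L    W    W    W    W
a=1:    W    W    W    L    L    L    W
a=2:    W    W    W    W    W    W    L
a=3:    L    L    L    W    W    W    W
a=4:    W    W    W    L    L    L    W
Cells with no legal move (terminal, hence L): (0,0), (0,1), (0,2).
The remaining L cells, each justified by listing all of its moves:
(1,3): →(0,3)(W), (1,0)(W) — all W, so L
(1,4): →(0,4)(W), (1,1)(W), (1,0)(W) — all W, so L
(1,5): →(0,5)(W), (1,2)(W), (1,1)(W), (1,0)(W) — all W, so L
(2,6): →(1,6)(W), (0,6)(W), (2,3)(W), (2,2)(W), (2,1)(W) — all W, so L
(3,0): →(2,0)(W), (1,0)(W) — all W, so L
(3,1): →(2,1)(W), (1,1)(W) — all W, so L
(3,2): →(2,2)(W), (1,2)(W) — all W, so L
(4,3): →(3,3)(W), (2,3)(W), (0,3)(W), (4,0)(W) — all W, so L
(4,4): →(3,4)(W), (2,4)(W), (0,4)(W), (4,1)(W), (4,0)(W) — all W, so L
(4,5): →(3,5)(W), (2,5)(W), (0,5)(W), (4,2)(W), (4,1)(W), (4,0)(W) — all W, so L
Every other cell has at least one move into one of the L cells above, so it is W.
From (4,6) Alice can move to (2,6), reaching an L position.

Alice wins.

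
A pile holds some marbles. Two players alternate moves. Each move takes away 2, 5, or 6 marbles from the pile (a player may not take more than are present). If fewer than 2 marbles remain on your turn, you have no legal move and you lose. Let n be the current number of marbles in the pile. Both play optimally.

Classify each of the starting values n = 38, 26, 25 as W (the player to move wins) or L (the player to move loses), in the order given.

Label each position W (a win for the player to move) or L (a loss). A position with no legal move is L; any other position is W exactly when some move reaches an L, and L when every move reaches a W.
n=0: no move → L
n=1: no move → L
n=2: →0(L), so W
n=3: →1(L), so W
n=4: →2(W) only, which is W, so L
n=5: →0(L), so W
n=6: →4(L), so W
n=7: →1(L), so W
n=8: →6(W), 3(W), 2(W) — all W, so L
n=9: →4(L), so W
n=10: →8(L), so W
n=11: →9(W), 6(W), 5(W) — all W, so L
n=12: →10(W), 7(W), 6(W) — all W, so L
n=13: →11(L), so W
n=14: →12(L), so W
n=15: →13(W), 10(W), 9(W) — all W, so L
n=16: →11(L), so W
n=17: →15(L), so W
n=18: →12(L), so W
n=19: →17(W), 14(W), 13(W) — all W, so L
n=20: →15(L), so W
n=21: →19(L), so W
n=22: →20(W), 17(W), 16(W) — all W, so L
n=23: →21(W), 18(W), 17(W) — all W, so L
n=24: →22(L), so W
n=25: →23(L), so W
n=26: →24(W), 21(W), 20(W) — all W, so L
n=27: →22(L), so W
n=28: →26(L), so W
n=29: →23(L), so W
n=30: →28(W), 25(W), 24(W) — all W, so L
n=31: →26(L), so W
n=32: →30(L), so W
n=33: →31(W), 28(W), 27(W) — all W, so L
n=34: →32(W), 29(W), 28(W) — all W, so L
n=35: →33(L), so W
n=36: →34(L), so W
n=37: →35(W), 32(W), 31(W) — all W, so L
n=38: →33(L), so W

38: W, 26: L, 25: W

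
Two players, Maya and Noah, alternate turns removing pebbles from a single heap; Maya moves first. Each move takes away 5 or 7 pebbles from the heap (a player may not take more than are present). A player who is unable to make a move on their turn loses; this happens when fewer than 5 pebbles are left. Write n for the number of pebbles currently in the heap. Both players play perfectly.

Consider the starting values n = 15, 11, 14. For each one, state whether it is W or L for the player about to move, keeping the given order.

Positions with no move are L. A position that does have a move is losing for the player to move precisely when every available move leads to a winning position for the opponent. Fill in the labels:
n=0: no move → L
n=1: no move → L
n=2: no move → L
n=3: no move → L
n=4: no move → L
n=5: can move to 0, which is L ⇒ W
n=6: can move to 1, which is L ⇒ W
n=7: can move to 2, which is L ⇒ W
n=8: can move to 3, which is L ⇒ W
n=9: can move to 4, which is L ⇒ W
n=10: can move to 3, which is L ⇒ W
n=11: can move to 4, which is L ⇒ W
n=12: moves to 7(W), 5(W); every one is W ⇒ L
n=13: moves to 8(W), 6(W); every one is W ⇒ L
n=14: moves to 9(W), 7(W); every one is W ⇒ L
n=15: moves to 10(W), 8(W); every one is W ⇒ L

15: L, 11: W, 14: L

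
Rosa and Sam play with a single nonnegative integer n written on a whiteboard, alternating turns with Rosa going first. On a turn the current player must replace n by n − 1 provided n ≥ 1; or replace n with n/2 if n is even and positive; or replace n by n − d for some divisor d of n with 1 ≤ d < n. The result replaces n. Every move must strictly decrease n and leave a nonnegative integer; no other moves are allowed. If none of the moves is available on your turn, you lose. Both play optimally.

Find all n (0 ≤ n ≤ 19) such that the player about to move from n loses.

0, 2, 5, 7, 9, 11, 13, 15, 17, 19

Build the W/L table. Terminal = L. A non-terminal position is W if it has a move to some L; otherwise it is L.
n=0: no move → L
n=1: W (go to 0, an L position)
n=2: L (sole option 1(W) is W)
n=3: W (go to 2, an L position)
n=4: W (go to 2, an L position)
n=5: L (sole option 4(W) is W)
n=6: W (go to 5, an L position)
n=7: L (sole option 6(W) is W)
n=8: W (go to 7, an L position)
n=9: L (options 6(W), 8(W) are all W)
n=10: W (go to 5, an L position)
n=11: L (sole option 10(W) is W)
n=12: W (go to 9, an L position)
n=13: L (sole option 12(W) is W)
n=14: W (go to 7, an L position)
n=15: L (options 10(W), 12(W), 14(W) are all W)
n=16: W (go to 15, an L position)
n=17: L (sole option 16(W) is W)
n=18: W (go to 9, an L position)
n=19: L (sole option 18(W) is W)
Reading off the rows marked L gives the requested list; there are 10 such values of n.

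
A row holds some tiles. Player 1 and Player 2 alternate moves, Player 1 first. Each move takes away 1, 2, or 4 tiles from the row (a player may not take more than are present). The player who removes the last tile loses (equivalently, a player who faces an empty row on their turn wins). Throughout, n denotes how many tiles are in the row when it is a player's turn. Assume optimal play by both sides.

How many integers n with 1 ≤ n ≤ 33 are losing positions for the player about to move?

11

Label each position W (a win for the player to move) or L (a loss). A position with no legal move is W; any other position is W exactly when some move reaches an L, and L when every move reaches a W.
n=0: no move; the opponent has just taken the last tile and therefore loses → W
n=1: →0(W) only, which is W, so L
n=2: →1(L), so W
n=3: →1(L), so W
n=4: →3(W), 2(W), 0(W) — all W, so L
n=5: →4(L), so W
n=6: →4(L), so W
n=7: →6(W), 5(W), 3(W) — all W, so L
n=8: →7(L), so W
n=9: →7(L), so W
n=10: →9(W), 8(W), 6(W) — all W, so L
n=11: →10(L), so W
n=12: →10(L), so W
n=13: →12(W), 11(W), 9(W) — all W, so L
n=14: →13(L), so W
n=15: →13(L), so W
n=16: →15(W), 14(W), 12(W) — all W, so L
n=17: →16(L), so W
n=18: →16(L), so W
n=19: →18(W), 17(W), 15(W) — all W, so L
n=20: →19(L), so W
n=21: →19(L), so W
n=22: →21(W), 20(W), 18(W) — all W, so L
n=23: →22(L), so W
n=24: →22(L), so W
n=25: →24(W), 23(W), 21(W) — all W, so L
n=26: →25(L), so W
n=27: →25(L), so W
n=28: →27(W), 26(W), 24(W) — all W, so L
n=29: →28(L), so W
n=30: →28(L), so W
n=31: →30(W), 29(W), 27(W) — all W, so L
n=32: →31(L), so W
n=33: →31(L), so W
L entries with 1 ≤ n ≤ 33 (the range starts at n=1): n = 1, 4, 7, 10, 13, 16, 19, 22, 25, 28, 31; that makes 11.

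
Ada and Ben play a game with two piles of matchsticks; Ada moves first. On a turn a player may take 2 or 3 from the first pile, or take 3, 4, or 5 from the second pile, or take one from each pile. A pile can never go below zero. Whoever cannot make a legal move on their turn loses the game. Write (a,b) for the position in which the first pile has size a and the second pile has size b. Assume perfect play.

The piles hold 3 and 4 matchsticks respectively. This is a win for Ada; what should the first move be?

Move to (2,3).

Build the W/L table. Terminal = L. A non-terminal position is W if it has a move to some L; otherwise it is L.
No move ever increases a pile, so every position that can arise here has a ≤ 3 and b ≤ 4; it is enough to label the cells with 0 ≤ a ≤ 3 and 0 ≤ b ≤ 4.
Every move lowers a or b (never raises either), so fill the grid row by row in increasing a, and left to right within a row: each cell's successors are then already labelled.
      b=0  b=1  b=2  b=3  b=4
a=0:    L    L    L    W    W
a=1:    L    W    W    W    W
a=2:    W    W    W    L    L
a=3:    W    W    W    L    W
Cells with no legal move (terminal, hence L): (0,0), (0,1), (0,2), (1,0).
The remaining L cells, each justified by listing all of its moves:
(2,3): only reaches (0,3)(W), (2,0)(W), (1,2)(W), all W → L
(2,4): only reaches (0,4)(W), (2,1)(W), (2,0)(W), (1,3)(W), all W → L
(3,3): only reaches (1,3)(W), (0,3)(W), (3,0)(W), (2,2)(W), all W → L
Every other cell has at least one move into one of the L cells above, so it is W.
From (3,4), the L positions reachable in one move are: (2,3).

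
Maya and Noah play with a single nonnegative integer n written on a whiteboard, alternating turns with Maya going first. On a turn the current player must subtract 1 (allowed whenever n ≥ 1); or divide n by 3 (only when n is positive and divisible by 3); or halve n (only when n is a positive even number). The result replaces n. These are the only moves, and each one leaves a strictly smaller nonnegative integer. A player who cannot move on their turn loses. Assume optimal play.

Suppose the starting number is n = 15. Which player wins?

Classify positions by backward induction: terminal positions (no move available) are L. From any other position, the mover wins iff some move reaches an L.
n=0: no move → L
n=1: →0(L), so W
n=2: →1(W) only, which is W, so L
n=3: →2(L), so W
n=4: →2(L), so W
n=5: →4(W) only, which is W, so L
n=6: →2(L), so W
n=7: →6(W) only, which is W, so L
n=8: →7(L), so W
n=9: →3(W), 8(W) — all W, so L
n=10: →5(L), so W
n=11: →10(W) only, which is W, so L
n=12: →11(L), so W
n=13: →12(W) only, which is W, so L
n=14: →7(L), so W
n=15: →5(L), so W
The starting position 15 is W: Maya should move to 5, handing over an L position.

Maya wins.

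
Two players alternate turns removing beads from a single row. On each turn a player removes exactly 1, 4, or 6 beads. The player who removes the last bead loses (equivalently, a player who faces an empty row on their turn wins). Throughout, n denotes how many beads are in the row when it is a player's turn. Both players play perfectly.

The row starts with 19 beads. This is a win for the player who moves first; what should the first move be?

Work bottom-up. With no move the player to move wins. Otherwise the position is W if at least one move leads to an L position for the opponent, and L if every move leads to a W.
n=0: no move; the opponent has just taken the last bead and therefore loses → W
n=1: L (sole option 0(W) is W)
n=2: W (go to 1, an L position)
n=3: L (sole option 2(W) is W)
n=4: W (go to 3, an L position)
n=5: W (go to 1, an L position)
n=6: L (options 5(W), 2(W), 0(W) are all W)
n=7: W (go to 6, an L position)
n=8: L (options 7(W), 4(W), 2(W) are all W)
n=9: W (go to 8, an L position)
n=10: W (go to 6, an L position)
n=11: L (options 10(W), 7(W), 5(W) are all W)
n=12: W (go to 11, an L position)
n=13: L (options 12(W), 9(W), 7(W) are all W)
n=14: W (go to 13, an L position)
n=15: W (go to 11, an L position)
n=16: L (options 15(W), 12(W), 10(W) are all W)
n=17: W (go to 16, an L position)
n=18: L (options 17(W), 14(W), 12(W) are all W)
n=19: W (go to 18, an L position)
From 19, the L positions reachable in one move are: 18, 13. Any move reaching one of these is winning.

Remove 1, leaving 18.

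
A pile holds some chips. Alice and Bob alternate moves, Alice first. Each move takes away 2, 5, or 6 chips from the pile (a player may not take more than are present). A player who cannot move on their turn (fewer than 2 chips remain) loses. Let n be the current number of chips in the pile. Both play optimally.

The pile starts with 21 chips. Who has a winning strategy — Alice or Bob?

Alice wins.

Build the W/L table. Terminal = L. A non-terminal position is W if it has a move to some L; otherwise it is L.
n=0: no move → L
n=1: no move → L
n=2: can move to 0, which is L ⇒ W
n=3: can move to 1, which is L ⇒ W
n=4: the only move is to 2(W), a W ⇒ L
n=5: can move to 0, which is L ⇒ W
n=6: can move to 4, which is L ⇒ W
n=7: can move to 1, which is L ⇒ W
n=8: moves to 6(W), 3(W), 2(W); every one is W ⇒ L
n=9: can move to 4, which is L ⇒ W
n=10: can move to 8, which is L ⇒ W
n=11: moves to 9(W), 6(W), 5(W); every one is W ⇒ L
n=12: moves to 10(W), 7(W), 6(W); every one is W ⇒ L
n=13: can move to 11, which is L ⇒ W
n=14: can move to 12, which is L ⇒ W
n=15: moves to 13(W), 10(W), 9(W); every one is W ⇒ L
n=16: can move to 11, which is L ⇒ W
n=17: can move to 15, which is L ⇒ W
n=18: can move to 12, which is L ⇒ W
n=19: moves to 17(W), 14(W), 13(W); every one is W ⇒ L
n=20: can move to 15, which is L ⇒ W
n=21: can move to 19, which is L ⇒ W
The starting position 21 is W: Alice should remove 2, leaving 19, handing over an L position.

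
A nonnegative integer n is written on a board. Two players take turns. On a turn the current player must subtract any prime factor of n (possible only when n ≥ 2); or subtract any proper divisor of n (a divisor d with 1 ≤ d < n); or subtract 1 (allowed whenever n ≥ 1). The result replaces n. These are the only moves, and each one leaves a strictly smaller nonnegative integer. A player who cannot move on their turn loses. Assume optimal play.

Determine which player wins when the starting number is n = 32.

Label each position W (a win for the player to move) or L (a loss). A position with no legal move is L; any other position is W exactly when some move reaches an L, and L when every move reaches a W.
n=0: no move → L
n=1: can move to 0, which is L ⇒ W
n=2: can move to 0, which is L ⇒ W
n=3: can move to 0, which is L ⇒ W
n=4: moves to 2(W), 3(W); every one is W ⇒ L
n=5: can move to 0, which is L ⇒ W
n=6: can move to 4, which is L ⇒ W
n=7: can move to 0, which is L ⇒ W
n=8: can move to 4, which is L ⇒ W
n=9: moves to 6(W), 8(W); every one is W ⇒ L
n=10: can move to 9, which is L ⇒ W
n=11: can move to 0, which is L ⇒ W
n=12: can move to 9, which is L ⇒ W
n=13: can move to 0, which is L ⇒ W
n=14: moves to 7(W), 12(W), 13(W); every one is W ⇒ L
n=15: can move to 14, which is L ⇒ W
n=16: can move to 14, which is L ⇒ W
n=17: can move to 0, which is L ⇒ W
n=18: can move to 9, which is L ⇒ W
n=19: can move to 0, which is L ⇒ W
n=20: moves to 10(W), 15(W), 16(W), 18(W), 19(W); every one is W ⇒ L
n=21: can move to 14, which is L ⇒ W
n=22: can move to 20, which is L ⇒ W
n=23: can move to 0, which is L ⇒ W
n=24: can move to 20, which is L ⇒ W
n=25: can move to 20, which is L ⇒ W
n=26: moves to 13(W), 24(W), 25(W); every one is W ⇒ L
n=27: can move to 26, which is L ⇒ W
n=28: can move to 14, which is L ⇒ W
n=29: can move to 0, which is L ⇒ W
n=30: can move to 20, which is L ⇒ W
n=31: can move to 0, which is L ⇒ W
n=32: moves to 16(W), 24(W), 28(W), 30(W), 31(W); every one is W ⇒ L
The starting position 32 is L: whatever the player to move does, the opponent receives a W position.

The second player wins.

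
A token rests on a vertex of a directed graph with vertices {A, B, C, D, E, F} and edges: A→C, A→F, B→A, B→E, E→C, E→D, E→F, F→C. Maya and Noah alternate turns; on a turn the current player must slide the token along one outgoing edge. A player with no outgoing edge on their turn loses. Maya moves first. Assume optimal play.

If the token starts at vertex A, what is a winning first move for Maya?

Positions with no move are L. A position that does have a move is losing for the player to move precisely when every available move leads to a winning position for the opponent. Fill in the labels:
Every edge goes from a vertex to one that appears earlier in the order C, D, F, E, A, B, so processing vertices in that order labels each vertex after all of its successors.
C: no outgoing edge → L
D: no outgoing edge → L
F: W (go to C, an L position)
E: W (go to D, an L position)
A: W (go to C, an L position)
B: L (options A(W), E(W) are all W)
From A, the L positions reachable in one move are: C.

Move to C.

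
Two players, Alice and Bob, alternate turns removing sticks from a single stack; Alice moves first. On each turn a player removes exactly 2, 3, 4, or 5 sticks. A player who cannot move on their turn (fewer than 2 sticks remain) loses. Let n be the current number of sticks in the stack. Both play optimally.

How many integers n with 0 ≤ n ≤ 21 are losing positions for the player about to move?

7

Label each position W (a win for the player to move) or L (a loss). A position with no legal move is L; any other position is W exactly when some move reaches an L, and L when every move reaches a W.
n=0: no move → L
n=1: no move → L
n=2: →0(L), so W
n=3: →1(L), so W
n=4: →1(L), so W
n=5: →1(L), so W
n=6: →1(L), so W
n=7: →5(W), 4(W), 3(W), 2(W) — all W, so L
n=8: →6(W), 5(W), 4(W), 3(W) — all W, so L
n=9: →7(L), so W
n=10: →8(L), so W
n=11: →8(L), so W
n=12: →8(L), so W
n=13: →8(L), so W
n=14: →12(W), 11(W), 10(W), 9(W) — all W, so L
n=15: →13(W), 12(W), 11(W), 10(W) — all W, so L
n=16: →14(L), so W
n=17: →15(L), so W
n=18: →15(L), so W
n=19: →15(L), so W
n=20: →15(L), so W
n=21: →19(W), 18(W), 17(W), 16(W) — all W, so L
L entries with 0 ≤ n ≤ 21: n = 0, 1, 7, 8, 14, 15, 21; that makes 7.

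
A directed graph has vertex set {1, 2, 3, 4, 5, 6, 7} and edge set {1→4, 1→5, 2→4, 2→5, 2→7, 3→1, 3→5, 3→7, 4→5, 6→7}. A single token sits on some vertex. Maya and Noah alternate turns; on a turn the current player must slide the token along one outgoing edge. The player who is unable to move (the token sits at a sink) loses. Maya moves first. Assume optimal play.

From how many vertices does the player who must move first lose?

Work bottom-up. With no move the player to move loses. Otherwise the position is W if at least one move leads to an L position for the opponent, and L if every move leads to a W.
Every edge goes from a vertex to one that appears earlier in the order 5, 7, 4, 2, 1, 3, 6, so processing vertices in that order labels each vertex after all of its successors.
5: no outgoing edge → L
7: no outgoing edge → L
4: W (go to 5, an L position)
2: W (go to 7, an L position)
1: W (go to 5, an L position)
3: W (go to 7, an L position)
6: W (go to 7, an L position)
The L vertices are 5, 7; that is 2 in all.

2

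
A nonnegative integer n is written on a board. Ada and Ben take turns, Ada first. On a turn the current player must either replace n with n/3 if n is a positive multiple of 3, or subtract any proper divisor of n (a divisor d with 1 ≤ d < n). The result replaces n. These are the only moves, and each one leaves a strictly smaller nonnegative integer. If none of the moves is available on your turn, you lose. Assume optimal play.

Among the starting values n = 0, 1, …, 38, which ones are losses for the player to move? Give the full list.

Positions with no move are L. A position that does have a move is losing for the player to move precisely when every available move leads to a winning position for the opponent. Fill in the labels:
n=0: no move → L
n=1: no move → L
n=2: can move to 1, which is L ⇒ W
n=3: can move to 1, which is L ⇒ W
n=4: moves to 2(W), 3(W); every one is W ⇒ L
n=5: can move to 4, which is L ⇒ W
n=6: can move to 4, which is L ⇒ W
n=7: the only move is to 6(W), a W ⇒ L
n=8: can move to 4, which is L ⇒ W
n=9: moves to 3(W), 6(W), 8(W); every one is W ⇒ L
n=10: can move to 9, which is L ⇒ W
n=11: the only move is to 10(W), a W ⇒ L
n=12: can move to 4, which is L ⇒ W
n=13: the only move is to 12(W), a W ⇒ L
n=14: can move to 7, which is L ⇒ W
n=15: moves to 5(W), 10(W), 12(W), 14(W); every one is W ⇒ L
n=16: can move to 15, which is L ⇒ W
n=17: the only move is to 16(W), a W ⇒ L
n=18: can move to 9, which is L ⇒ W
n=19: the only move is to 18(W), a W ⇒ L
n=20: can move to 15, which is L ⇒ W
n=21: can move to 7, which is L ⇒ W
n=22: can move to 11, which is L ⇒ W
n=23: the only move is to 22(W), a W ⇒ L
n=24: can move to 23, which is L ⇒ W
n=25: moves to 20(W), 24(W); every one is W ⇒ L
n=26: can move to 13, which is L ⇒ W
n=27: can move to 9, which is L ⇒ W
n=28: moves to 14(W), 21(W), 24(W), 26(W), 27(W); every one is W ⇒ L
n=29: can move to 28, which is L ⇒ W
n=30: can move to 15, which is L ⇒ W
n=31: the only move is to 30(W), a W ⇒ L
n=32: can move to 28, which is L ⇒ W
n=33: can move to 11, which is L ⇒ W
n=34: can move to 17, which is L ⇒ W
n=35: can move to 28, which is L ⇒ W
n=36: moves to 12(W), 18(W), 24(W), 27(W), 30(W), 32(W), 33(W), 34(W), 35(W); every one is W ⇒ L
n=37: can move to 36, which is L ⇒ W
n=38: can move to 19, which is L ⇒ W
The losing starting values of n are exactly the entries labelled L in this table (15 of them).

0, 1, 4, 7, 9, 11, 13, 15, 17, 19, 23, 25, 28, 31, 36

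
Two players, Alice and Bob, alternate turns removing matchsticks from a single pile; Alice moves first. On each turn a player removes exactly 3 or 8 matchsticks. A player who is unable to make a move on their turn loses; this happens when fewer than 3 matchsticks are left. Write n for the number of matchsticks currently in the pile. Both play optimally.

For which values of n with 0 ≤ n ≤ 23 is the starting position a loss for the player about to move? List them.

Label each position W (a win for the player to move) or L (a loss). A position with no legal move is L; any other position is W exactly when some move reaches an L, and L when every move reaches a W.
n=0: no move → L
n=1: no move → L
n=2: no move → L
n=3: →0(L), so W
n=4: →1(L), so W
n=5: →2(L), so W
n=6: →3(W) only, which is W, so L
n=7: →4(W) only, which is W, so L
n=8: →0(L), so W
n=9: →6(L), so W
n=10: →7(L), so W
n=11: →8(W), 3(W) — all W, so L
n=12: →9(W), 4(W) — all W, so L
n=13: →10(W), 5(W) — all W, so L
n=14: →11(L), so W
n=15: →12(L), so W
n=16: →13(L), so W
n=17: →14(W), 9(W) — all W, so L
n=18: →15(W), 10(W) — all W, so L
n=19: →11(L), so W
n=20: →17(L), so W
n=21: →18(L), so W
n=22: →19(W), 14(W) — all W, so L
n=23: →20(W), 15(W) — all W, so L
Reading off the rows marked L gives the requested list; there are 12 such values of n.

0, 1, 2, 6, 7, 11, 12, 13, 17, 18, 22, 23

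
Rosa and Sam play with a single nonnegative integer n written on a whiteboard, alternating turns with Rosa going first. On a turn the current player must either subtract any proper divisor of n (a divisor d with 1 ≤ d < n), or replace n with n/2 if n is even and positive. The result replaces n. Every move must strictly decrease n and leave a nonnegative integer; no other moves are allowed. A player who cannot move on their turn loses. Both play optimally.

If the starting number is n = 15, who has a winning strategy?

Sam wins.

Classify positions by backward induction: terminal positions (no move available) are L. From any other position, the mover wins iff some move reaches an L.
n=0: no move → L
n=1: no move → L
n=2: reaches L-position 1 → W
n=3: only reaches 2(W), which is W → L
n=4: reaches L-position 3 → W
n=5: only reaches 4(W), which is W → L
n=6: reaches L-position 3 → W
n=7: only reaches 6(W), which is W → L
n=8: reaches L-position 7 → W
n=9: only reaches 6(W), 8(W), all W → L
n=10: reaches L-position 5 → W
n=11: only reaches 10(W), which is W → L
n=12: reaches L-position 9 → W
n=13: only reaches 12(W), which is W → L
n=14: reaches L-position 7 → W
n=15: only reaches 10(W), 12(W), 14(W), all W → L
The starting position 15 is L: whatever Rosa does, the opponent receives a W position.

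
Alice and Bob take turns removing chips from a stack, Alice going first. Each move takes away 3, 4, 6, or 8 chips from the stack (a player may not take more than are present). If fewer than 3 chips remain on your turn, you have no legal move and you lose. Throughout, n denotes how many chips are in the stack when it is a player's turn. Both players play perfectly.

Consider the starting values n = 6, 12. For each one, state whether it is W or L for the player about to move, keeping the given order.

Use the standard recursion: the mover loses at a terminal position; elsewhere, the mover wins exactly when some move hands the opponent an L position.
n=0: no move → L
n=1: no move → L
n=2: no move → L
n=3: W (go to 0, an L position)
n=4: W (go to 1, an L position)
n=5: W (go to 2, an L position)
n=6: W (go to 2, an L position)
n=7: W (go to 1, an L position)
n=8: W (go to 2, an L position)
n=9: W (go to 1, an L position)
n=10: W (go to 2, an L position)
n=11: L (options 8(W), 7(W), 5(W), 3(W) are all W)
n=12: L (options 9(W), 8(W), 6(W), 4(W) are all W)

6: W, 12: L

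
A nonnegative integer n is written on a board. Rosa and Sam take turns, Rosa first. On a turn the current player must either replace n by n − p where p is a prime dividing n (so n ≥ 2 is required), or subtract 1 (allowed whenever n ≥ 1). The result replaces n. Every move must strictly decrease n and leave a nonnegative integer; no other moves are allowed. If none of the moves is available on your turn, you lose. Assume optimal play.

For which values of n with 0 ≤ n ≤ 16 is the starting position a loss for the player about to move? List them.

Use the standard recursion: the mover loses at a terminal position; elsewhere, the mover wins exactly when some move hands the opponent an L position.
n=0: no move → L
n=1: W (go to 0, an L position)
n=2: W (go to 0, an L position)
n=3: W (go to 0, an L position)
n=4: L (options 2(W), 3(W) are all W)
n=5: W (go to 0, an L position)
n=6: W (go to 4, an L position)
n=7: W (go to 0, an L position)
n=8: L (options 6(W), 7(W) are all W)
n=9: W (go to 8, an L position)
n=10: W (go to 8, an L position)
n=11: W (go to 0, an L position)
n=12: L (options 9(W), 10(W), 11(W) are all W)
n=13: W (go to 0, an L position)
n=14: W (go to 12, an L position)
n=15: W (go to 12, an L position)
n=16: L (options 14(W), 15(W) are all W)
The losing starting values of n are exactly the entries labelled L in this table (5 of them).

0, 4, 8, 12, 16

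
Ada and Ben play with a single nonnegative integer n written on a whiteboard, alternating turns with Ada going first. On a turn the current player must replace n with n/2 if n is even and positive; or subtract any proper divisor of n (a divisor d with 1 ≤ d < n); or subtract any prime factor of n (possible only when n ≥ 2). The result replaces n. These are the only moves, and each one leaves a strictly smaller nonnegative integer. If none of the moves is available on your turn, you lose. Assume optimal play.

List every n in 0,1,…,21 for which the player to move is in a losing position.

Classify positions by backward induction: terminal positions (no move available) are L. From any other position, the mover wins iff some move reaches an L.
n=0: no move → L
n=1: no move → L
n=2: →0(L), so W
n=3: →0(L), so W
n=4: →2(W), 3(W) — all W, so L
n=5: →0(L), so W
n=6: →4(L), so W
n=7: →0(L), so W
n=8: →4(L), so W
n=9: →6(W), 8(W) — all W, so L
n=10: →9(L), so W
n=11: →0(L), so W
n=12: →9(L), so W
n=13: →0(L), so W
n=14: →7(W), 12(W), 13(W) — all W, so L
n=15: →14(L), so W
n=16: →14(L), so W
n=17: →0(L), so W
n=18: →9(L), so W
n=19: →0(L), so W
n=20: →10(W), 15(W), 16(W), 18(W), 19(W) — all W, so L
n=21: →14(L), so W
The losing starting values of n are exactly the entries labelled L in this table (6 of them).

0, 1, 4, 9, 14, 20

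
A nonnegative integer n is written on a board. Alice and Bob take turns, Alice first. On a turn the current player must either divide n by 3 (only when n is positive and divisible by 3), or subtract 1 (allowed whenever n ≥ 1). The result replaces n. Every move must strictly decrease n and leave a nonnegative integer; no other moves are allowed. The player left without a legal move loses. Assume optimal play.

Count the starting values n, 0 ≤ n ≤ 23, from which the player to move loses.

Build the W/L table. Terminal = L. A non-terminal position is W if it has a move to some L; otherwise it is L.
n=0: no move → L
n=1: W (go to 0, an L position)
n=2: L (sole option 1(W) is W)
n=3: W (go to 2, an L position)
n=4: L (sole option 3(W) is W)
n=5: W (go to 4, an L position)
n=6: W (go to 2, an L position)
n=7: L (sole option 6(W) is W)
n=8: W (go to 7, an L position)
n=9: L (options 3(W), 8(W) are all W)
n=10: W (go to 9, an L position)
n=11: L (sole option 10(W) is W)
n=12: W (go to 4, an L position)
n=13: L (sole option 12(W) is W)
n=14: W (go to 13, an L position)
n=15: L (options 5(W), 14(W) are all W)
n=16: W (go to 15, an L position)
n=17: L (sole option 16(W) is W)
n=18: W (go to 17, an L position)
n=19: L (sole option 18(W) is W)
n=20: W (go to 19, an L position)
n=21: W (go to 7, an L position)
n=22: L (sole option 21(W) is W)
n=23: W (go to 22, an L position)
L entries with 0 ≤ n ≤ 23: n = 0, 2, 4, 7, 9, 11, 13, 15, 17, 19, 22; that makes 11.

11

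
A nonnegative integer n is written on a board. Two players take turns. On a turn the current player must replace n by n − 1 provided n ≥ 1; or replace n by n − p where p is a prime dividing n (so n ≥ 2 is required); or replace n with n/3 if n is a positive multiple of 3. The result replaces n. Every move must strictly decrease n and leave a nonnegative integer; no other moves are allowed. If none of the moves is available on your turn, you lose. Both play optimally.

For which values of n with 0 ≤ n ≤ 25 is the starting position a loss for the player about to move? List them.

Build the W/L table. Terminal = L. A non-terminal position is W if it has a move to some L; otherwise it is L.
n=0: no move → L
n=1: can move to 0, which is L ⇒ W
n=2: can move to 0, which is L ⇒ W
n=3: can move to 0, which is L ⇒ W
n=4: moves to 2(W), 3(W); every one is W ⇒ L
n=5: can move to 0, which is L ⇒ W
n=6: can move to 4, which is L ⇒ W
n=7: can move to 0, which is L ⇒ W
n=8: moves to 6(W), 7(W); every one is W ⇒ L
n=9: can move to 8, which is L ⇒ W
n=10: can move to 8, which is L ⇒ W
n=11: can move to 0, which is L ⇒ W
n=12: can move to 4, which is L ⇒ W
n=13: can move to 0, which is L ⇒ W
n=14: moves to 7(W), 12(W), 13(W); every one is W ⇒ L
n=15: can move to 14, which is L ⇒ W
n=16: can move to 14, which is L ⇒ W
n=17: can move to 0, which is L ⇒ W
n=18: moves to 6(W), 15(W), 16(W), 17(W); every one is W ⇒ L
n=19: can move to 0, which is L ⇒ W
n=20: can move to 18, which is L ⇒ W
n=21: can move to 14, which is L ⇒ W
n=22: moves to 11(W), 20(W), 21(W); every one is W ⇒ L
n=23: can move to 0, which is L ⇒ W
n=24: can move to 8, which is L ⇒ W
n=25: moves to 20(W), 24(W); every one is W ⇒ L
Reading off the rows marked L gives the requested list; there are 7 such values of n.

0, 4, 8, 14, 18, 22, 25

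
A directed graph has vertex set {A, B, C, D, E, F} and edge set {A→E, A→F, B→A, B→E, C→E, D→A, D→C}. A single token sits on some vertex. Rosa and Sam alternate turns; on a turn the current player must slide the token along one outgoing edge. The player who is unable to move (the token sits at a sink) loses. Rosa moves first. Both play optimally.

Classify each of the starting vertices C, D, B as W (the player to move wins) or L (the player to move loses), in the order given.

Build the W/L table. Terminal = L. A non-terminal position is W if it has a move to some L; otherwise it is L.
Every edge goes from a vertex to one that appears earlier in the order F, E, A, C, B, D, so processing vertices in that order labels each vertex after all of its successors.
F: no outgoing edge → L
E: no outgoing edge → L
A: W (go to E, an L position)
C: W (go to E, an L position)
B: W (go to E, an L position)
D: L (options C(W), A(W) are all W)

C: W, D: L, B: W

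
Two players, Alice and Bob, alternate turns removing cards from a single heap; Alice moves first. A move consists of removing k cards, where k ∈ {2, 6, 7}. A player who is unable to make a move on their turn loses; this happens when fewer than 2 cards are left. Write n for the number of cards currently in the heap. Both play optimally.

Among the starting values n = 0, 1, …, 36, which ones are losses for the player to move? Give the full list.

0, 1, 4, 5, 9, 13, 14, 17, 18, 22, 26, 27, 30, 31, 35

Label each position W (a win for the player to move) or L (a loss). A position with no legal move is L; any other position is W exactly when some move reaches an L, and L when every move reaches a W.
n=0: no move → L
n=1: no move → L
n=2: W (go to 0, an L position)
n=3: W (go to 1, an L position)
n=4: L (sole option 2(W) is W)
n=5: L (sole option 3(W) is W)
n=6: W (go to 4, an L position)
n=7: W (go to 5, an L position)
n=8: W (go to 1, an L position)
n=9: L (options 7(W), 3(W), 2(W) are all W)
n=10: W (go to 4, an L position)
n=11: W (go to 9, an L position)
n=12: W (go to 5, an L position)
n=13: L (options 11(W), 7(W), 6(W) are all W)
n=14: L (options 12(W), 8(W), 7(W) are all W)
n=15: W (go to 13, an L position)
n=16: W (go to 14, an L position)
n=17: L (options 15(W), 11(W), 10(W) are all W)
n=18: L (options 16(W), 12(W), 11(W) are all W)
n=19: W (go to 17, an L position)
n=20: W (go to 18, an L position)
n=21: W (go to 14, an L position)
n=22: L (options 20(W), 16(W), 15(W) are all W)
n=23: W (go to 17, an L position)
n=24: W (go to 22, an L position)
n=25: W (go to 18, an L position)
n=26: L (options 24(W), 20(W), 19(W) are all W)
n=27: L (options 25(W), 21(W), 20(W) are all W)
n=28: W (go to 26, an L position)
n=29: W (go to 27, an L position)
n=30: L (options 28(W), 24(W), 23(W) are all W)
n=31: L (options 29(W), 25(W), 24(W) are all W)
n=32: W (go to 30, an L position)
n=33: W (go to 31, an L position)
n=34: W (go to 27, an L position)
n=35: L (options 33(W), 29(W), 28(W) are all W)
n=36: W (go to 30, an L position)
The losing starting values of n are exactly the entries labelled L in this table (15 of them).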